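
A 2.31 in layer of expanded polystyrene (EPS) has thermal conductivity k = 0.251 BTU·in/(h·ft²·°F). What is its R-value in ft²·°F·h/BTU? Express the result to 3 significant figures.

R = L/k = 2.31/0.251 = 9.203 ft²·°F·h/BTU

9.20 ft²·°F·h/BTU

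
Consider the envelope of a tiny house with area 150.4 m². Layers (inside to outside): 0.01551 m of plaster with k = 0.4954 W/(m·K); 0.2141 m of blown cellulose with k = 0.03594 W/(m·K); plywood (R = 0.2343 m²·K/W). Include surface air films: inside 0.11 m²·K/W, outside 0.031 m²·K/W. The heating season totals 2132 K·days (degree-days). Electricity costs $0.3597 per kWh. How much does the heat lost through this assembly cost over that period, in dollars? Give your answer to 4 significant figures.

435.0 dollars

0.01551/0.4954 = 0.031308
0.2141/0.03594 = 5.9572
R_total = 0.11 + 0.031308 + 5.9572 + 0.2343 + 0.031 = 6.3638 m²·K/W
E = A × HDD × 24 / R / 1000 = 150.4 × 2132 × 24 / 6.3638 / 1000 = 1209.3 kWh
Cost = 1209.3 × 0.3597 = $434.98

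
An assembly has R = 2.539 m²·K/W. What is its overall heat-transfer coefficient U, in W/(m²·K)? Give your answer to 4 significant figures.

0.3939 W/(m²·K)

U = 1/R = 1/2.539 = 0.39386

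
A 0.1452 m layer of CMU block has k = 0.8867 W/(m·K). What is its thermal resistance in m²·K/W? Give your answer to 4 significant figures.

R = L/k = 0.1452/0.8867 = 0.16375 m²·K/W

0.1638 m²·K/W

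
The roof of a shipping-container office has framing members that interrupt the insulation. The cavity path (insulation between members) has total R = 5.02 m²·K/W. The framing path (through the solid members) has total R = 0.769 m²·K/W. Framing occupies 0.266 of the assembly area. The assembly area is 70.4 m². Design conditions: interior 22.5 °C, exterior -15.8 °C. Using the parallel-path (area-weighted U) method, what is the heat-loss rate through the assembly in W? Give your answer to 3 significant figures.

U_eff = 0.734/5.02 + 0.266/0.769 = 0.1462 + 0.3459 = 0.4921
R_eff = 1/U_eff = 2.032 m²·K/W
Q = 70.4 × (22.5 − (-15.8)) / 2.032 = 1327 W

1330 W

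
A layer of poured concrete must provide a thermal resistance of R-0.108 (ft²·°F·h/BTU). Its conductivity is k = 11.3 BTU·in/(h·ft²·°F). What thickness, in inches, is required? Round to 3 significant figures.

1.22 in

L = R × k = 0.108 × 11.3 = 1.22 in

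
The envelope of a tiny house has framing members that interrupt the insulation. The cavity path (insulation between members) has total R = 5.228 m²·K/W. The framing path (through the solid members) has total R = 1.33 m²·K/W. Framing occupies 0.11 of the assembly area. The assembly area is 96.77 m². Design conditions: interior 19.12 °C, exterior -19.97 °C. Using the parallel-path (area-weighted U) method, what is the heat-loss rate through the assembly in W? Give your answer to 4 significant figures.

U_eff = 0.89/5.228 + 0.11/1.33 = 0.17024 + 0.082707 = 0.25294
R_eff = 1/U_eff = 3.9534 m²·K/W
Q = 96.77 × (19.12 − (-19.97)) / 3.9534 = 956.82 W

956.8 W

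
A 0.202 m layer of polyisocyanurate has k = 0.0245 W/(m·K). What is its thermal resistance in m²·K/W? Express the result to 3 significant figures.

R = L/k = 0.202/0.0245 = 8.245 m²·K/W

8.24 m²·K/W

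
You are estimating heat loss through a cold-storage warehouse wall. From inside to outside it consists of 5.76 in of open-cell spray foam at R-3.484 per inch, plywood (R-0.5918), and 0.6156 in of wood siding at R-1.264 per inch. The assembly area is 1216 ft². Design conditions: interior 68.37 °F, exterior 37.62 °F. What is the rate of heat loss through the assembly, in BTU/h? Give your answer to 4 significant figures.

5.76 × 3.484 = 20.068
0.6156 × 1.264 = 0.77812
R_total = 20.068 + 0.5918 + 0.77812 = 21.438 ft²·°F·h/BTU
Q = A·ΔT/R = 1216 × (68.37 − 37.62) / 21.438 = 1744.2 BTU/h

1744 BTU/h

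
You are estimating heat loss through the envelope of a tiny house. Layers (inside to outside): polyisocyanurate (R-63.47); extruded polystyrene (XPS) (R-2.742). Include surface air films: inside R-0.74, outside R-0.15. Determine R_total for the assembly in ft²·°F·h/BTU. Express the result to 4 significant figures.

R_total = 0.74 + 63.47 + 2.742 + 0.15 = 67.102 ft²·°F·h/BTU

67.10 ft²·°F·h/BTU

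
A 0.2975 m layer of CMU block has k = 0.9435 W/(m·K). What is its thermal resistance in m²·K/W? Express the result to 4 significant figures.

R = L/k = 0.2975/0.9435 = 0.31532 m²·K/W

0.3153 m²·K/W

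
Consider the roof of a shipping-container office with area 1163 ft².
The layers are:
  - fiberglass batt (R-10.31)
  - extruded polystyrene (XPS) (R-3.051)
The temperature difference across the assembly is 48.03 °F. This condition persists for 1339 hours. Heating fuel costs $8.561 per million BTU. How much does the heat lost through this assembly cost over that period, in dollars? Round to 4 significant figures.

47.92 dollars

R_total = 10.31 + 3.051 = 13.361 ft²·°F·h/BTU
Q = 1163 × 48.03 / 13.361 = 4180.7 BTU/h
E = 4180.7 × 1339 = 5598000 BTU
Cost = 5598000/10⁶ × 8.561 = $47.925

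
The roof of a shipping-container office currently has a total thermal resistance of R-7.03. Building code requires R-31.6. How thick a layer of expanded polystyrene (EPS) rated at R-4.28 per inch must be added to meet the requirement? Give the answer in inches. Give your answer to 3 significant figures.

ΔR = 31.6 − 7.03 = 24.57 ft²·°F·h/BTU
L = ΔR / (R/in) = 24.57/4.28 = 5.741 in

5.74 in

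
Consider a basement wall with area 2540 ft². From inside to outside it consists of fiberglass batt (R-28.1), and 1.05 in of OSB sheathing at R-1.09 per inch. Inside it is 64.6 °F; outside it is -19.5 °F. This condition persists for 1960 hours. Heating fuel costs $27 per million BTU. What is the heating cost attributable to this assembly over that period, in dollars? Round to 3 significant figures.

1.05 × 1.09 = 1.145
R_total = 28.1 + 1.145 = 29.24 ft²·°F·h/BTU
Q = 2540 × (64.6 − (-19.5)) / 29.24 = 7304 BTU/h
E = 7304 × 1960 = 14320000 BTU
Cost = 14320000/10⁶ × 27 = $386.5

387 dollars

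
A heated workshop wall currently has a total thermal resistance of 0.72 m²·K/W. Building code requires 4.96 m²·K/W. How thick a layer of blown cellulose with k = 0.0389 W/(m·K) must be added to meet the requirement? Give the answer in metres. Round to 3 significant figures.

0.165 m

ΔR = 4.96 − 0.72 = 4.24 m²·K/W
L = ΔR × k = 4.24 × 0.0389 = 0.1649 m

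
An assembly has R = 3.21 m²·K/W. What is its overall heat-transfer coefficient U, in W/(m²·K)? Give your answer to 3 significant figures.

0.312 W/(m²·K)

U = 1/R = 1/3.21 = 0.3115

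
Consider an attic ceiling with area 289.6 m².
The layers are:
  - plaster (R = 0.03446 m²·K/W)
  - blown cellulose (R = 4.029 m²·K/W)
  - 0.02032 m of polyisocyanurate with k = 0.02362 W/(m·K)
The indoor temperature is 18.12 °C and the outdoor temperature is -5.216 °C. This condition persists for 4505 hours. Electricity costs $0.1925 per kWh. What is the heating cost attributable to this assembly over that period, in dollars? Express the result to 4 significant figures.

1190 dollars

0.02032/0.02362 = 0.86029
R_total = 0.03446 + 4.029 + 0.86029 = 4.9237 m²·K/W
Q = 289.6 × (18.12 − (-5.216)) / 4.9237 = 1372.6 W
E = 1372.6 W × 4505 h / 1000 = 6183.4 kWh
Cost = 6183.4 × 0.1925 = $1190.3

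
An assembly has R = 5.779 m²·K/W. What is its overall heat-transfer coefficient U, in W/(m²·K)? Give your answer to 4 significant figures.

U = 1/R = 1/5.779 = 0.17304

0.1730 W/(m²·K)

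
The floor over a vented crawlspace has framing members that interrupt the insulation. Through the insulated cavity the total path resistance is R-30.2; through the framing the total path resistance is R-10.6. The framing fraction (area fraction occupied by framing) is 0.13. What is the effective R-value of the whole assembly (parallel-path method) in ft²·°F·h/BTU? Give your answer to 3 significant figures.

U_eff = 0.87/30.2 + 0.13/10.6 = 0.02881 + 0.01226 = 0.04107
R_eff = 1/U_eff = 24.35 ft²·°F·h/BTU

24.3 ft²·°F·h/BTU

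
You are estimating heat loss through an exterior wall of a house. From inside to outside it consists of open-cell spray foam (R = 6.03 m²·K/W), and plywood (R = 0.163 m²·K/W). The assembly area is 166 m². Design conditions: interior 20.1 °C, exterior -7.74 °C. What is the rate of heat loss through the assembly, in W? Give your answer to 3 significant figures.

746 W

R_total = 6.03 + 0.163 = 6.193 m²·K/W
Q = A·ΔT/R = 166 × (20.1 − (-7.74)) / 6.193 = 746.2 W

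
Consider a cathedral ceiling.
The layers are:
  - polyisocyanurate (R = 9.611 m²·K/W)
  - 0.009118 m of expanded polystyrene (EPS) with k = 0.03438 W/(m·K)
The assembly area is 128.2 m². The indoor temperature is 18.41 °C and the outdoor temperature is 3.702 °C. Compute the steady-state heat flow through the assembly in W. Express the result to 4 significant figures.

0.009118/0.03438 = 0.26521
R_total = 9.611 + 0.26521 = 9.8762 m²·K/W
Q = A·ΔT/R = 128.2 × (18.41 − 3.702) / 9.8762 = 190.92 W

190.9 W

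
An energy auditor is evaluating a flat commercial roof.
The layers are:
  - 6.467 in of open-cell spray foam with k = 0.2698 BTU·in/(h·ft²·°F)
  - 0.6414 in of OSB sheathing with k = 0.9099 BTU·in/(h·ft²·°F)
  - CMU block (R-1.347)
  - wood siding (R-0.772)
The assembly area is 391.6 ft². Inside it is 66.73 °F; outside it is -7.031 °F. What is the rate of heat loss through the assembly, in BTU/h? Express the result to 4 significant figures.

1078 BTU/h

6.467/0.2698 = 23.97
0.6414/0.9099 = 0.70491
R_total = 23.97 + 0.70491 + 1.347 + 0.772 = 26.794 ft²·°F·h/BTU
Q = A·ΔT/R = 391.6 × (66.73 − (-7.031)) / 26.794 = 1078.1 BTU/h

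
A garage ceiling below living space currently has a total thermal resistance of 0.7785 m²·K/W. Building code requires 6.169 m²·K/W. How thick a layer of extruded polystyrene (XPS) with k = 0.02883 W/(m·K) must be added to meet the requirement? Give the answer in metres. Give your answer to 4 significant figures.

ΔR = 6.169 − 0.7785 = 5.3905 m²·K/W
L = ΔR × k = 5.3905 × 0.02883 = 0.15541 m

0.1554 m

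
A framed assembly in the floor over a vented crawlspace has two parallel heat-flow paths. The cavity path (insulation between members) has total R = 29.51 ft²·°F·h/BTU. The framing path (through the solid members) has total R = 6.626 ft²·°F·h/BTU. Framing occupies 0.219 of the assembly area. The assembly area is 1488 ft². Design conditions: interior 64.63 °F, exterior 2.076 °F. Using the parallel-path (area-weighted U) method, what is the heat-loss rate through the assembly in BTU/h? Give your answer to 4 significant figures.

U_eff = 0.781/29.51 + 0.219/6.626 = 0.026466 + 0.033052 = 0.059517
R_eff = 1/U_eff = 16.802 ft²·°F·h/BTU
Q = 1488 × (64.63 − 2.076) / 16.802 = 5539.9 BTU/h

5540 BTU/h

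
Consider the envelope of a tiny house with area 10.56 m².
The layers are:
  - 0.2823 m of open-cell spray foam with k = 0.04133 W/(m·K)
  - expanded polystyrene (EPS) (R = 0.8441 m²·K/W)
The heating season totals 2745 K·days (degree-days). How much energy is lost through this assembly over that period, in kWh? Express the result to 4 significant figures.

0.2823/0.04133 = 6.8304
R_total = 6.8304 + 0.8441 = 7.6745 m²·K/W
E = A × HDD × 24 / R / 1000 = 10.56 × 2745 × 24 / 7.6745 / 1000 = 90.65 kWh

90.65 kWh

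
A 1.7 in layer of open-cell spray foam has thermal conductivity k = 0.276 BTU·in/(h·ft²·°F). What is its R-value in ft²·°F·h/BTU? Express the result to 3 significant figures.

R = L/k = 1.7/0.276 = 6.159 ft²·°F·h/BTU

6.16 ft²·°F·h/BTU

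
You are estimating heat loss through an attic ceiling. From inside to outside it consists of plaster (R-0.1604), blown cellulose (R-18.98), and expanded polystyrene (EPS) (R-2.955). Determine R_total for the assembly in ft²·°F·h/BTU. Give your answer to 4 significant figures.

22.10 ft²·°F·h/BTU

R_total = 0.1604 + 18.98 + 2.955 = 22.095 ft²·°F·h/BTU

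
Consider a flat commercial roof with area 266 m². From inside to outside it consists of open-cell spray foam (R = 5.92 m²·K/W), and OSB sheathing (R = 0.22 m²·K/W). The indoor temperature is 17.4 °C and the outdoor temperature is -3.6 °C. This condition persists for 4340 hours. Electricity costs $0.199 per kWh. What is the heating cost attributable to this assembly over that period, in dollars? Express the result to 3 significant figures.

786 dollars

R_total = 5.92 + 0.22 = 6.14 m²·K/W
Q = 266 × (17.4 − (-3.6)) / 6.14 = 909.8 W
E = 909.8 W × 4340 h / 1000 = 3948 kWh
Cost = 3948 × 0.199 = $785.7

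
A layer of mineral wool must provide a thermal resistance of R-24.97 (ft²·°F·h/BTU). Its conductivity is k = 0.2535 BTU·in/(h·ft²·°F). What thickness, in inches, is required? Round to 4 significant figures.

L = R × k = 24.97 × 0.2535 = 6.3299 in

6.330 in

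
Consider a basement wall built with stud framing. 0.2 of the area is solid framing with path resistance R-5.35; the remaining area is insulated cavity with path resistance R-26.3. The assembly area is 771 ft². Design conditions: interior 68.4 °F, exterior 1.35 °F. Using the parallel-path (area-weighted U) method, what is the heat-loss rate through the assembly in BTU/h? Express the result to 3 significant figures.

3510 BTU/h

U_eff = 0.8/26.3 + 0.2/5.35 = 0.03042 + 0.03738 = 0.0678
R_eff = 1/U_eff = 14.75 ft²·°F·h/BTU
Q = 771 × (68.4 − 1.35) / 14.75 = 3505 BTU/h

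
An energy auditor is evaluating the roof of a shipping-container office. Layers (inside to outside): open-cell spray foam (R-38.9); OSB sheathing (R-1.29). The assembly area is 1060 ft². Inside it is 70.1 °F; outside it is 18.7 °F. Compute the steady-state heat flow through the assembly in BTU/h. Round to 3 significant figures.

1360 BTU/h

R_total = 38.9 + 1.29 = 40.19 ft²·°F·h/BTU
Q = A·ΔT/R = 1060 × (70.1 − 18.7) / 40.19 = 1356 BTU/h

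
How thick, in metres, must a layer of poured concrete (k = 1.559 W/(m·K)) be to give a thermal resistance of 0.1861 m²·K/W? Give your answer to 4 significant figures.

L = R·k = 0.1861 × 1.559 = 0.29013 m

0.2901 m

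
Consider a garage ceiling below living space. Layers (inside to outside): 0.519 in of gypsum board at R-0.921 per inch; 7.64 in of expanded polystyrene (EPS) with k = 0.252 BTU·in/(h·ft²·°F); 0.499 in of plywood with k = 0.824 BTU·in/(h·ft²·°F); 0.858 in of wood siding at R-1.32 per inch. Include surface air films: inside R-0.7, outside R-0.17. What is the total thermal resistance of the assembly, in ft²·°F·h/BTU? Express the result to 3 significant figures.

0.519 × 0.921 = 0.478
7.64/0.252 = 30.32
0.499/0.824 = 0.6056
0.858 × 1.32 = 1.133
R_total = 0.7 + 0.478 + 30.32 + 0.6056 + 1.133 + 0.17 = 33.4 ft²·°F·h/BTU

33.4 ft²·°F·h/BTU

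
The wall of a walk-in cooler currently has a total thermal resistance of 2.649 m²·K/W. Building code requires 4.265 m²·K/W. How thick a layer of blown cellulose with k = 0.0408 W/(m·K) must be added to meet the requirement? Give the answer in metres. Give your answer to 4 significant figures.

ΔR = 4.265 − 2.649 = 1.616 m²·K/W
L = ΔR × k = 1.616 × 0.0408 = 0.065933 m

0.06593 m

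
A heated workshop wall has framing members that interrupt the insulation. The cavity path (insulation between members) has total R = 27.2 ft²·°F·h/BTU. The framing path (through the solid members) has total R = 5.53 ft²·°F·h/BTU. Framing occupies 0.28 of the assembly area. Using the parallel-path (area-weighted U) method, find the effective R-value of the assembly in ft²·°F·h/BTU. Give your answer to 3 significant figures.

U_eff = 0.72/27.2 + 0.28/5.53 = 0.02647 + 0.05063 = 0.0771
R_eff = 1/U_eff = 12.97 ft²·°F·h/BTU

13.0 ft²·°F·h/BTU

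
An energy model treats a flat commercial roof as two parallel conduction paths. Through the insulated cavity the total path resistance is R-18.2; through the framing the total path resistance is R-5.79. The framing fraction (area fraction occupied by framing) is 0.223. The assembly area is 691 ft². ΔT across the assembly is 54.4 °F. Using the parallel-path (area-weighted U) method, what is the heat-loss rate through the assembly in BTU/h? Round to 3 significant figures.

3050 BTU/h

U_eff = 0.777/18.2 + 0.223/5.79 = 0.04269 + 0.03851 = 0.08121
R_eff = 1/U_eff = 12.31 ft²·°F·h/BTU
Q = 691 × 54.4 / 12.31 = 3053 BTU/h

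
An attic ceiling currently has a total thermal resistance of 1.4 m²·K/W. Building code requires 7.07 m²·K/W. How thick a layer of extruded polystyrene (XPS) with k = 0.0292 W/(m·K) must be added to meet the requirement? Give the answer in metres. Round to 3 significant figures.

ΔR = 7.07 − 1.4 = 5.67 m²·K/W
L = ΔR × k = 5.67 × 0.0292 = 0.1656 m

0.166 m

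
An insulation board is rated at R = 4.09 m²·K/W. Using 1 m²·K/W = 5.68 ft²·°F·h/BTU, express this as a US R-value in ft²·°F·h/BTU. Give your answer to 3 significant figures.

R_US = 4.09 × 5.68 = 23.23

23.2 ft²·°F·h/BTU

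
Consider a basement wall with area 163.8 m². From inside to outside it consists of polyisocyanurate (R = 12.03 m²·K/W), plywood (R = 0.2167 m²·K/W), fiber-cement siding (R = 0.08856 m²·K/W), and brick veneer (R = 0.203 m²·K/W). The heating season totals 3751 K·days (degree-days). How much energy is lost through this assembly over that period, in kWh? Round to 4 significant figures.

R_total = 12.03 + 0.2167 + 0.08856 + 0.203 = 12.538 m²·K/W
E = A × HDD × 24 / R / 1000 = 163.8 × 3751 × 24 / 12.538 / 1000 = 1176.1 kWh

1176 kWh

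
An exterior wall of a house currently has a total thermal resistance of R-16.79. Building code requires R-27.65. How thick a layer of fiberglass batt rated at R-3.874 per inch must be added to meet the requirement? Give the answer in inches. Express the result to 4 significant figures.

ΔR = 27.65 − 16.79 = 10.86 ft²·°F·h/BTU
L = ΔR / (R/in) = 10.86/3.874 = 2.8033 in

2.803 in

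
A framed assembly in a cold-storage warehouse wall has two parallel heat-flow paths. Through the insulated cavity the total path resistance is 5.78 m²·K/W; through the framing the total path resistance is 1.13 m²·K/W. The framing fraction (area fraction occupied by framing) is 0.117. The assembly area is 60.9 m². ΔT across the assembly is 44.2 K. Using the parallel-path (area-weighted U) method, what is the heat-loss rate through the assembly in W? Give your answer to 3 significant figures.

U_eff = 0.883/5.78 + 0.117/1.13 = 0.1528 + 0.1035 = 0.2563
R_eff = 1/U_eff = 3.902 m²·K/W
Q = 60.9 × 44.2 / 3.902 = 689.9 W

690 W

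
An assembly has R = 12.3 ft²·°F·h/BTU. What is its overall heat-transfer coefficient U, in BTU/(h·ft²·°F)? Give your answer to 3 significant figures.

U = 1/R = 1/12.3 = 0.0813

0.0813 BTU/(h·ft²·°F)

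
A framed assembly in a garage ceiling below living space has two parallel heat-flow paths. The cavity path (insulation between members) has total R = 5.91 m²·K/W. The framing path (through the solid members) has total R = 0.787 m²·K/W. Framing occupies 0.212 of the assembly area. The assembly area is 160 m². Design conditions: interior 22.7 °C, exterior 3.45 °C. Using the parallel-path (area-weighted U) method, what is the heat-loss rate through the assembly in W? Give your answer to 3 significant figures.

1240 W

U_eff = 0.788/5.91 + 0.212/0.787 = 0.1333 + 0.2694 = 0.4027
R_eff = 1/U_eff = 2.483 m²·K/W
Q = 160 × (22.7 − 3.45) / 2.483 = 1240 W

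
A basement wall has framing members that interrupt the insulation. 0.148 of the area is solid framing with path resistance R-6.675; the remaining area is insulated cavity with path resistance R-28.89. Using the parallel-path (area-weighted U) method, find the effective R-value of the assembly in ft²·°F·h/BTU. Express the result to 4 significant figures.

U_eff = 0.852/28.89 + 0.148/6.675 = 0.029491 + 0.022172 = 0.051663
R_eff = 1/U_eff = 19.356 ft²·°F·h/BTU

19.36 ft²·°F·h/BTU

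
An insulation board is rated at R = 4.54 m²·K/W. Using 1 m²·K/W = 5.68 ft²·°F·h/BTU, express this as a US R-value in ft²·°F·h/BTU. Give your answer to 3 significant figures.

25.8 ft²·°F·h/BTU

R_US = 4.54 × 5.68 = 25.79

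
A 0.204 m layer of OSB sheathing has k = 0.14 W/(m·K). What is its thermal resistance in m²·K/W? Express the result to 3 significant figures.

1.46 m²·K/W

R = L/k = 0.204/0.14 = 1.457 m²·K/W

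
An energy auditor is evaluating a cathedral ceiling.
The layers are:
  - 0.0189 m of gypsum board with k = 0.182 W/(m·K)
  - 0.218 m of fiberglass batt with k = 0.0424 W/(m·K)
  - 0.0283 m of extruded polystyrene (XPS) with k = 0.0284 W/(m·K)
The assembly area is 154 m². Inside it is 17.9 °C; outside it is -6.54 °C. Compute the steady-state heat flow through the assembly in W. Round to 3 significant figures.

0.0189/0.182 = 0.1038
0.218/0.0424 = 5.142
0.0283/0.0284 = 0.9965
R_total = 0.1038 + 5.142 + 0.9965 = 6.242 m²·K/W
Q = A·ΔT/R = 154 × (17.9 − (-6.54)) / 6.242 = 603 W

603 W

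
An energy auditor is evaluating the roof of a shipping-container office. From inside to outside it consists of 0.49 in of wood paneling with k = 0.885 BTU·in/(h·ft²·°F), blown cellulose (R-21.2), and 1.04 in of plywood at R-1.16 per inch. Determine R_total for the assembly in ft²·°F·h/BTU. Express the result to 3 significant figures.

0.49/0.885 = 0.5537
1.04 × 1.16 = 1.206
R_total = 0.5537 + 21.2 + 1.206 = 22.96 ft²·°F·h/BTU

23.0 ft²·°F·h/BTU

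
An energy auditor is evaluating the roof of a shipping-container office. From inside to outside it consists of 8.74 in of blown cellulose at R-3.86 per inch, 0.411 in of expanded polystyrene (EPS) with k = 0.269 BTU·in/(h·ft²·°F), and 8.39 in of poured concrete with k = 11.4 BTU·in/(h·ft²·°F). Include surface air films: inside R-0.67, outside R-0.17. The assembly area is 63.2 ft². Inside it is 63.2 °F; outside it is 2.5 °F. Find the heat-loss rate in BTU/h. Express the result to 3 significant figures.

104 BTU/h

8.74 × 3.86 = 33.74
0.411/0.269 = 1.528
8.39/11.4 = 0.736
R_total = 0.67 + 33.74 + 1.528 + 0.736 + 0.17 = 36.84 ft²·°F·h/BTU
Q = A·ΔT/R = 63.2 × (63.2 − 2.5) / 36.84 = 104.1 BTU/h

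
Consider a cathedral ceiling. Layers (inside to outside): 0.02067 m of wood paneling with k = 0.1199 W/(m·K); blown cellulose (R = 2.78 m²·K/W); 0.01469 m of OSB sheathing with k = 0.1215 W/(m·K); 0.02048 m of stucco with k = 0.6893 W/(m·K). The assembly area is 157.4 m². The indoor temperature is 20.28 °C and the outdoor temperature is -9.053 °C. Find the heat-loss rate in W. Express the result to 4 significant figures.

0.02067/0.1199 = 0.17239
0.01469/0.1215 = 0.12091
0.02048/0.6893 = 0.029711
R_total = 0.17239 + 2.78 + 0.12091 + 0.029711 = 3.103 m²·K/W
Q = A·ΔT/R = 157.4 × (20.28 − (-9.053)) / 3.103 = 1487.9 W

1488 W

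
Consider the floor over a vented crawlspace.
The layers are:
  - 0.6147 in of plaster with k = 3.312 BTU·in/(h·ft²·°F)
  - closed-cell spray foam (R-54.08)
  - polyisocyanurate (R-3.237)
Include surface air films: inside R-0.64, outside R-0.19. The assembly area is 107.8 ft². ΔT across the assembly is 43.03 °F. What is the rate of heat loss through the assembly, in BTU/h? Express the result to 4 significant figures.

79.52 BTU/h

0.6147/3.312 = 0.1856
R_total = 0.64 + 0.1856 + 54.08 + 3.237 + 0.19 = 58.333 ft²·°F·h/BTU
Q = A·ΔT/R = 107.8 × 43.03 / 58.333 = 79.52 BTU/h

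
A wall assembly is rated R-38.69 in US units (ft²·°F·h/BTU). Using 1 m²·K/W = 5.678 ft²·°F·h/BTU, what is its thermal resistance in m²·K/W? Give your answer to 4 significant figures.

6.814 m²·K/W

R_SI = 38.69/5.678 = 6.814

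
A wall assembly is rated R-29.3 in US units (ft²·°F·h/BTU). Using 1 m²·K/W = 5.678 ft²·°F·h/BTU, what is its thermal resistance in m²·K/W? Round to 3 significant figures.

5.16 m²·K/W

R_SI = 29.3/5.678 = 5.16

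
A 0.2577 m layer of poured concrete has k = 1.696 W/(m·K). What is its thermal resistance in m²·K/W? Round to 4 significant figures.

0.1519 m²·K/W

R = L/k = 0.2577/1.696 = 0.15195 m²·K/W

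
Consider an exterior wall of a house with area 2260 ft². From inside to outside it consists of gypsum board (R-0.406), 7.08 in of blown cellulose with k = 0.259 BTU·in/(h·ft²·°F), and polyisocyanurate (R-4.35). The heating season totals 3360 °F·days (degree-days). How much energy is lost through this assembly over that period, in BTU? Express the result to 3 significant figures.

5680000 BTU

7.08/0.259 = 27.34
R_total = 0.406 + 27.34 + 4.35 = 32.09 ft²·°F·h/BTU
E = A × HDD × 24 / R = 2260 × 3360 × 24 / 32.09 = 5679000 BTU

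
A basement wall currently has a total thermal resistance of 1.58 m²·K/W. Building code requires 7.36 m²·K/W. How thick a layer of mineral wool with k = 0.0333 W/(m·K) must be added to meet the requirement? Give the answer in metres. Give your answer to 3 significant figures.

0.192 m

ΔR = 7.36 − 1.58 = 5.78 m²·K/W
L = ΔR × k = 5.78 × 0.0333 = 0.1925 m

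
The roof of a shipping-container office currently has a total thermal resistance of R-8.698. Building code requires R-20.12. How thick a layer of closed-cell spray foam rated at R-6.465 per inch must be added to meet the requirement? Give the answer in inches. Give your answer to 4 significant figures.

ΔR = 20.12 − 8.698 = 11.422 ft²·°F·h/BTU
L = ΔR / (R/in) = 11.422/6.465 = 1.7667 in

1.767 in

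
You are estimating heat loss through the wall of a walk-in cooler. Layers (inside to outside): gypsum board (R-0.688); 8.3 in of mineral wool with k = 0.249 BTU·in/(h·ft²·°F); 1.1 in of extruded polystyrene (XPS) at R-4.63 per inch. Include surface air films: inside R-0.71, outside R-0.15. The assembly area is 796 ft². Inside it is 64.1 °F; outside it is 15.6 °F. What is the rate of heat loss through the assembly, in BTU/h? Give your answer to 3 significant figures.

966 BTU/h

8.3/0.249 = 33.33
1.1 × 4.63 = 5.093
R_total = 0.71 + 0.688 + 33.33 + 5.093 + 0.15 = 39.97 ft²·°F·h/BTU
Q = A·ΔT/R = 796 × (64.1 − 15.6) / 39.97 = 965.8 BTU/h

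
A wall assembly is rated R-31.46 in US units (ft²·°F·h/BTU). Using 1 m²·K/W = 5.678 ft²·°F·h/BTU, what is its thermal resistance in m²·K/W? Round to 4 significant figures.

R_SI = 31.46/5.678 = 5.5407

5.541 m²·K/W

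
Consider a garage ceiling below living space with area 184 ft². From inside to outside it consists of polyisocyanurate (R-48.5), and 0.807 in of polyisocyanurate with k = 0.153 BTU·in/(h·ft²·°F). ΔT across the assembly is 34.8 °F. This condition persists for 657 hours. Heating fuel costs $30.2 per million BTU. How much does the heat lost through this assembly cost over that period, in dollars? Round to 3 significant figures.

0.807/0.153 = 5.275
R_total = 48.5 + 5.275 = 53.77 ft²·°F·h/BTU
Q = 184 × 34.8 / 53.77 = 119.1 BTU/h
E = 119.1 × 657 = 78230 BTU
Cost = 78230/10⁶ × 30.2 = $2.363

2.36 dollars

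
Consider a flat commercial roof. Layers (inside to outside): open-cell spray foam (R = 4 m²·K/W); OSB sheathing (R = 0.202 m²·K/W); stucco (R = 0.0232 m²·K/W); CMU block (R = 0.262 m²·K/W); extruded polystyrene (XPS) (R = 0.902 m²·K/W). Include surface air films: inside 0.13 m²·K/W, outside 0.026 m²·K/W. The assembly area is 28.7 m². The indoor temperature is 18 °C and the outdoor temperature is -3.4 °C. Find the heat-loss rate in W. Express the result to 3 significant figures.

111 W

R_total = 0.13 + 4 + 0.202 + 0.0232 + 0.262 + 0.902 + 0.026 = 5.545 m²·K/W
Q = A·ΔT/R = 28.7 × (18 − (-3.4)) / 5.545 = 110.8 W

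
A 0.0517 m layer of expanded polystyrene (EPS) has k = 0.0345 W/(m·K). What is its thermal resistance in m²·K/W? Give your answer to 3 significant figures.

1.50 m²·K/W

R = L/k = 0.0517/0.0345 = 1.499 m²·K/W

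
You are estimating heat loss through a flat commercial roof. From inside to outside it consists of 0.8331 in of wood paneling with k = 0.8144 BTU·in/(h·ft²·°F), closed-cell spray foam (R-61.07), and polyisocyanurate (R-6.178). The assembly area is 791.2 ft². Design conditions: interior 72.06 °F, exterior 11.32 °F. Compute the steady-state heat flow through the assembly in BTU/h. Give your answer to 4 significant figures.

0.8331/0.8144 = 1.023
R_total = 1.023 + 61.07 + 6.178 = 68.271 ft²·°F·h/BTU
Q = A·ΔT/R = 791.2 × (72.06 − 11.32) / 68.271 = 703.92 BTU/h

703.9 BTU/h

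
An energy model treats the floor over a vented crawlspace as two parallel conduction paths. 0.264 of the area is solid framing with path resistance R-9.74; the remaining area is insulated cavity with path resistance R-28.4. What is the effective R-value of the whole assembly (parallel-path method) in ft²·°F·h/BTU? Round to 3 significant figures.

18.9 ft²·°F·h/BTU

U_eff = 0.736/28.4 + 0.264/9.74 = 0.02592 + 0.0271 = 0.05302
R_eff = 1/U_eff = 18.86 ft²·°F·h/BTU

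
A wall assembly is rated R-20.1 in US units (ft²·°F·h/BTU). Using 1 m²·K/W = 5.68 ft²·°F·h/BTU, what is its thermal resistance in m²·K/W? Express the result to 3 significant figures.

3.54 m²·K/W

R_SI = 20.1/5.68 = 3.539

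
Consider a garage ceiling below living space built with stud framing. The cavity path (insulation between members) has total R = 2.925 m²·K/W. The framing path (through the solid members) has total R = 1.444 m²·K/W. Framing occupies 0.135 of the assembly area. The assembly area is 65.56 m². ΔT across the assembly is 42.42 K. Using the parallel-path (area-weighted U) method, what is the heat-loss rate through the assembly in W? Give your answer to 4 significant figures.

1082 W

U_eff = 0.865/2.925 + 0.135/1.444 = 0.29573 + 0.09349 = 0.38922
R_eff = 1/U_eff = 2.5693 m²·K/W
Q = 65.56 × 42.42 / 2.5693 = 1082.4 W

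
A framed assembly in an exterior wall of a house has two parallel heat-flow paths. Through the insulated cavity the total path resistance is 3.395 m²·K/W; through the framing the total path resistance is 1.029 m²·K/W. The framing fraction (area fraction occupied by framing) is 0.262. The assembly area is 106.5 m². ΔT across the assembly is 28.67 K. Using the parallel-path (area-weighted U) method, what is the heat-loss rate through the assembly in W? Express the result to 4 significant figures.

1441 W

U_eff = 0.738/3.395 + 0.262/1.029 = 0.21738 + 0.25462 = 0.47199
R_eff = 1/U_eff = 2.1187 m²·K/W
Q = 106.5 × 28.67 / 2.1187 = 1441.2 W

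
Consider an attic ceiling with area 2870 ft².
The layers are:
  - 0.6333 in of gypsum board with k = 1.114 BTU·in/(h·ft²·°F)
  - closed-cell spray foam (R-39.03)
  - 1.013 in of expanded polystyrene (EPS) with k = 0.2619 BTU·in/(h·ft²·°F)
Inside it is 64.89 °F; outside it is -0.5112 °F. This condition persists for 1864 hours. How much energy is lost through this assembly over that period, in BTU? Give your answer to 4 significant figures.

8049000 BTU

0.6333/1.114 = 0.56849
1.013/0.2619 = 3.8679
R_total = 0.56849 + 39.03 + 3.8679 = 43.466 ft²·°F·h/BTU
Q = 2870 × (64.89 − (-0.5112)) / 43.466 = 4318.3 BTU/h
E = 4318.3 × 1864 = 8049300 BTU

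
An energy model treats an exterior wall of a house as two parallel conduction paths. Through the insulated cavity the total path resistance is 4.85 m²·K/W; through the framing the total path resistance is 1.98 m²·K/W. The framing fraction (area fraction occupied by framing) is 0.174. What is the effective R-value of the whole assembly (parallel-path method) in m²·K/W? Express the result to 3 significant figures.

3.87 m²·K/W

U_eff = 0.826/4.85 + 0.174/1.98 = 0.1703 + 0.08788 = 0.2582
R_eff = 1/U_eff = 3.873 m²·K/W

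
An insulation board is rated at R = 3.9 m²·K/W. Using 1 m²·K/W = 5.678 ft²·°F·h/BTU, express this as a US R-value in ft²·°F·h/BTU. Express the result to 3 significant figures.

22.1 ft²·°F·h/BTU

R_US = 3.9 × 5.678 = 22.14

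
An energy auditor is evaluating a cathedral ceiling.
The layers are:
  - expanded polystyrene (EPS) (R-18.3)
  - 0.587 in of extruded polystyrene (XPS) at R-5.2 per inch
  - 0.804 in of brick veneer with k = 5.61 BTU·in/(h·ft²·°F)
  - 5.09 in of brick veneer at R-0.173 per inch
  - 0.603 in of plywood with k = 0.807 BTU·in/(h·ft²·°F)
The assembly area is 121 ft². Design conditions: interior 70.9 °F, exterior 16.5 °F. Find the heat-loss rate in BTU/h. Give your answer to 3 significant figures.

0.587 × 5.2 = 3.052
0.804/5.61 = 0.1433
5.09 × 0.173 = 0.8806
0.603/0.807 = 0.7472
R_total = 18.3 + 3.052 + 0.1433 + 0.8806 + 0.7472 = 23.12 ft²·°F·h/BTU
Q = A·ΔT/R = 121 × (70.9 − 16.5) / 23.12 = 284.7 BTU/h

285 BTU/h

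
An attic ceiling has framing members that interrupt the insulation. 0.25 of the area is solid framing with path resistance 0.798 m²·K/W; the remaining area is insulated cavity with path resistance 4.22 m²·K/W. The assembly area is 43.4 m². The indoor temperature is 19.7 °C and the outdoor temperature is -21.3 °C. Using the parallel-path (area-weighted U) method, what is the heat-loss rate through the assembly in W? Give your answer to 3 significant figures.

U_eff = 0.75/4.22 + 0.25/0.798 = 0.1777 + 0.3133 = 0.491
R_eff = 1/U_eff = 2.037 m²·K/W
Q = 43.4 × (19.7 − (-21.3)) / 2.037 = 873.7 W

874 W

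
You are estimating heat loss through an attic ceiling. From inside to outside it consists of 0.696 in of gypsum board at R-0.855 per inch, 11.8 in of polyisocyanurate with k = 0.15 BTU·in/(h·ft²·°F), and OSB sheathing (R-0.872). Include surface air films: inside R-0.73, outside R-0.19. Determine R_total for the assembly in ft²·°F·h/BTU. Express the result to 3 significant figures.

81.1 ft²·°F·h/BTU

0.696 × 0.855 = 0.5951
11.8/0.15 = 78.67
R_total = 0.73 + 0.5951 + 78.67 + 0.872 + 0.19 = 81.05 ft²·°F·h/BTU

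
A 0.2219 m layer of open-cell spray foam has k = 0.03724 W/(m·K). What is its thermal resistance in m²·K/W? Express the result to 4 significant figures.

5.959 m²·K/W

R = L/k = 0.2219/0.03724 = 5.9586 m²·K/W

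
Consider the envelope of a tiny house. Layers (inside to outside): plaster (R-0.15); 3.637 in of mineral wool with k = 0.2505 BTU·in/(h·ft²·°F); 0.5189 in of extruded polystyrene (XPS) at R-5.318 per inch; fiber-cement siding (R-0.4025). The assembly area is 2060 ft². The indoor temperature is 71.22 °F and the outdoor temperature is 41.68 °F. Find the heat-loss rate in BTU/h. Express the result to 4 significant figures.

3413 BTU/h

3.637/0.2505 = 14.519
0.5189 × 5.318 = 2.7595
R_total = 0.15 + 14.519 + 2.7595 + 0.4025 = 17.831 ft²·°F·h/BTU
Q = A·ΔT/R = 2060 × (71.22 − 41.68) / 17.831 = 3412.7 BTU/h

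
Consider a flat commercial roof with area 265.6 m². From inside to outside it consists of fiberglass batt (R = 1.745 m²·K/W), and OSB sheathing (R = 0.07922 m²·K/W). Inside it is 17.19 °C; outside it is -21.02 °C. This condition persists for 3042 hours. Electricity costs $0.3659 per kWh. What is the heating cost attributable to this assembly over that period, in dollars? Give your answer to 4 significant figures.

6192 dollars

R_total = 1.745 + 0.07922 = 1.8242 m²·K/W
Q = 265.6 × (17.19 − (-21.02)) / 1.8242 = 5563.2 W
E = 5563.2 W × 3042 h / 1000 = 16923 kWh
Cost = 16923 × 0.3659 = $6192.3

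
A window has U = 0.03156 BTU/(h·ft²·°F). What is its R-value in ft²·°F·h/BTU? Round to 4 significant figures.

R = 1/U = 1/0.03156 = 31.686

31.69 ft²·°F·h/BTU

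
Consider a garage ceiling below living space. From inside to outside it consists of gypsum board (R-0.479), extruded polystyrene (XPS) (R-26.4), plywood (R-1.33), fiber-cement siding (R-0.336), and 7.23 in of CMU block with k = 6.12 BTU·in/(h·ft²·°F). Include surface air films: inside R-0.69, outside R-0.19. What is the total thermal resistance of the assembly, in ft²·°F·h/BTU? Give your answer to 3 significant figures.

30.6 ft²·°F·h/BTU

7.23/6.12 = 1.181
R_total = 0.69 + 0.479 + 26.4 + 1.33 + 0.336 + 1.181 + 0.19 = 30.61 ft²·°F·h/BTU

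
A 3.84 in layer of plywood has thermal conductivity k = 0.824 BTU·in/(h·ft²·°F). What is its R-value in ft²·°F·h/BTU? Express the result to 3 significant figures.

R = L/k = 3.84/0.824 = 4.66 ft²·°F·h/BTU

4.66 ft²·°F·h/BTU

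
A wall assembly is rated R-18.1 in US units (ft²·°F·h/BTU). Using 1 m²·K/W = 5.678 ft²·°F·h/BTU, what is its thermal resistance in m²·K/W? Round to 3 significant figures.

3.19 m²·K/W

R_SI = 18.1/5.678 = 3.188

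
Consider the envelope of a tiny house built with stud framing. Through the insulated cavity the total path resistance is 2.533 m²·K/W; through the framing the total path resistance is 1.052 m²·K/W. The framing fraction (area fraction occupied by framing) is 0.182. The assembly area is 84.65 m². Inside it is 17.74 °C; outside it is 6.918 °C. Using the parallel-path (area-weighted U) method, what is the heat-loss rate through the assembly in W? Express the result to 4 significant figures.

454.3 W

U_eff = 0.818/2.533 + 0.182/1.052 = 0.32294 + 0.173 = 0.49594
R_eff = 1/U_eff = 2.0164 m²·K/W
Q = 84.65 × (17.74 − 6.918) / 2.0164 = 454.32 W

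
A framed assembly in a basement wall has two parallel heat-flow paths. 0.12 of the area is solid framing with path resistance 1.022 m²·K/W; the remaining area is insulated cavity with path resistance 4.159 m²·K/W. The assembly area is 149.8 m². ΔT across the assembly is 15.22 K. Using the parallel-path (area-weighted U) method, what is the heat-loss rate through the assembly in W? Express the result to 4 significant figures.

750.1 W

U_eff = 0.88/4.159 + 0.12/1.022 = 0.21159 + 0.11742 = 0.32901
R_eff = 1/U_eff = 3.0395 m²·K/W
Q = 149.8 × 15.22 / 3.0395 = 750.12 W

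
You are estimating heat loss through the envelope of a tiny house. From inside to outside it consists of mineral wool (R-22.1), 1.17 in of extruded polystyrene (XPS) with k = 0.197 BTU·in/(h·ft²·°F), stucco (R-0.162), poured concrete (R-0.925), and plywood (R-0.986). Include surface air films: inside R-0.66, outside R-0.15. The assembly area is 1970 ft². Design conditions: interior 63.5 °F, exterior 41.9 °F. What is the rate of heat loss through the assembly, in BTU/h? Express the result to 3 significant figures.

1.17/0.197 = 5.939
R_total = 0.66 + 22.1 + 5.939 + 0.162 + 0.925 + 0.986 + 0.15 = 30.92 ft²·°F·h/BTU
Q = A·ΔT/R = 1970 × (63.5 − 41.9) / 30.92 = 1376 BTU/h

1380 BTU/h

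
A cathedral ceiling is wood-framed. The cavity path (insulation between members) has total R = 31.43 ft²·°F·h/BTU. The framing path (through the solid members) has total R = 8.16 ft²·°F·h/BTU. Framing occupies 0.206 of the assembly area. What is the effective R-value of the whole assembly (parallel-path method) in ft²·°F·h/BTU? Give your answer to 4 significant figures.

19.80 ft²·°F·h/BTU

U_eff = 0.794/31.43 + 0.206/8.16 = 0.025262 + 0.025245 = 0.050508
R_eff = 1/U_eff = 19.799 ft²·°F·h/BTU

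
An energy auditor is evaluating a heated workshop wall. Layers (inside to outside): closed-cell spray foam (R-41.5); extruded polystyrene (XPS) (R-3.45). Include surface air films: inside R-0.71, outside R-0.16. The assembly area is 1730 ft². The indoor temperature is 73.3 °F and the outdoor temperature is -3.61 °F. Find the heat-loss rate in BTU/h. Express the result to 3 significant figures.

2900 BTU/h

R_total = 0.71 + 41.5 + 3.45 + 0.16 = 45.82 ft²·°F·h/BTU
Q = A·ΔT/R = 1730 × (73.3 − (-3.61)) / 45.82 = 2904 BTU/h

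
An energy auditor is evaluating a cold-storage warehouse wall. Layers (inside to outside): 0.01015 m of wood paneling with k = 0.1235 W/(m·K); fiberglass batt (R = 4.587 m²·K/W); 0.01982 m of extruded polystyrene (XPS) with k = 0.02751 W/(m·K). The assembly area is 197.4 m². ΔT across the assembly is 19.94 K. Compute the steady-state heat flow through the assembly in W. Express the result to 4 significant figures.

0.01015/0.1235 = 0.082186
0.01982/0.02751 = 0.72047
R_total = 0.082186 + 4.587 + 0.72047 = 5.3897 m²·K/W
Q = A·ΔT/R = 197.4 × 19.94 / 5.3897 = 730.32 W

730.3 W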